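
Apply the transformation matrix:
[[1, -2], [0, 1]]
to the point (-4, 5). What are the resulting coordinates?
(-14, 5)

Matrix multiplication:
[[1, -2], [0, 1]] × [-4, 5]ᵀ
= [1×-4 + -2×5, 0×-4 + 1×5]ᵀ
= [-14.0000, 5.0000]ᵀ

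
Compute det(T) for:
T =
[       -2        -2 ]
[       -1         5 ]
det(T) = -12

For a 2×2 matrix [[a, b], [c, d]], det = a*d - b*c.
det(T) = (-2)*(5) - (-2)*(-1) = -10 - 2 = -12.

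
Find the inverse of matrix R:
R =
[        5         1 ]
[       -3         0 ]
det(R) = 3
R⁻¹ =
[        0      -1/3 ]
[        1       5/3 ]

For a 2×2 matrix R = [[a, b], [c, d]] with det(R) ≠ 0, R⁻¹ = (1/det(R)) * [[d, -b], [-c, a]].
det(R) = (5)*(0) - (1)*(-3) = 0 + 3 = 3.
R⁻¹ = (1/3) * [[0, -1], [3, 5]].
Dividing each entry by 3 and reducing:
R⁻¹ =
[        0      -1/3 ]
[        1       5/3 ]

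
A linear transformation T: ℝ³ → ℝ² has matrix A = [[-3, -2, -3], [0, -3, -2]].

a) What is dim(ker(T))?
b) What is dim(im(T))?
dim(ker) = 1, dim(im) = 2

The two rows are not scalar multiples of one another (no single k satisfies row 2 = k × row 1), so they are linearly independent.
Thus rank(A) = 2.
dim(im(T)) = rank(A) = 2.
By the rank-nullity theorem applied to T: ℝ³ → ℝ², rank(A) + nullity(A) = 3 (the domain dimension), so dim(ker(T)) = 3 - 2 = 1.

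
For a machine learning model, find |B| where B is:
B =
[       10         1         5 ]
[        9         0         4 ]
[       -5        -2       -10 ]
det(B) = 60

Expand along row 0 (cofactor expansion): det(B) = a*(e*i - f*h) - b*(d*i - f*g) + c*(d*h - e*g), where the 3×3 is [[a, b, c], [d, e, f], [g, h, i]].
Minor M_00 = (0)*(-10) - (4)*(-2) = 0 + 8 = 8.
Minor M_01 = (9)*(-10) - (4)*(-5) = -90 + 20 = -70.
Minor M_02 = (9)*(-2) - (0)*(-5) = -18 - 0 = -18.
det(B) = (10)*(8) - (1)*(-70) + (5)*(-18) = 80 + 70 - 90 = 60.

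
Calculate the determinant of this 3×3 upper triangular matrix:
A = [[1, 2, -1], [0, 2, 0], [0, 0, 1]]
2

The determinant of a triangular matrix is the product of its diagonal entries (the off-diagonal entries above the diagonal do not affect it).
det(A) = (1) * (2) * (1) = 2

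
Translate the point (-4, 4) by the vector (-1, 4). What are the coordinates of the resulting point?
(-5, 8)

Translation by (-1, 4):
x' = -4 + -1 = -5
y' = 4 + 4 = 8
Homogeneous matrix: [[1, 0, -1], [0, 1, 4], [0, 0, 1]]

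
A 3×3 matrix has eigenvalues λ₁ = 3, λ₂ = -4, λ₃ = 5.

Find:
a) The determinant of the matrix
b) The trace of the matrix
det = -60, trace = 4

Two standard eigenvalue identities:
- det(A) equals the product of the eigenvalues (counted with multiplicity).
- trace(A) equals the sum of the eigenvalues.
det(A) = (3)*(-4)*(5) = -60.
trace(A) = 3 - 4 + 5 = 4.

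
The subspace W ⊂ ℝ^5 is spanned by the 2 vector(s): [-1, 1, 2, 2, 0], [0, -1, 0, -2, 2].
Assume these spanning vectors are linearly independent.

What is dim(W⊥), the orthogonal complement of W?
dim(W⊥) = 3

For any subspace W of ℝ^n, dim(W) + dim(W⊥) = n (the whole-space dimension).
Here the given 2 vectors are linearly independent, so dim(W) = 2.
Thus dim(W⊥) = n - dim(W) = 5 - 2 = 3.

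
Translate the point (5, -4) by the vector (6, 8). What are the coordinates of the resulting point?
(11, 4)

Translation by (6, 8):
x' = 5 + 6 = 11
y' = -4 + 8 = 4
Homogeneous matrix: [[1, 0, 6], [0, 1, 8], [0, 0, 1]]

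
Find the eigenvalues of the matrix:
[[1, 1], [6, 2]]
λ = -1 and λ = 4

Characteristic equation: det(A - λI) = 0
λ² - (trace)λ + (det) = 0
λ² - (3)λ + (-4) = 0
λ² - 3λ - 4 = 0
Solving: λ = -1, 4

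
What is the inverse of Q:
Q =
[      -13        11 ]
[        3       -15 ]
det(Q) = 162
Q⁻¹ =
[    -5/54   -11/162 ]
[    -1/54   -13/162 ]

For a 2×2 matrix Q = [[a, b], [c, d]] with det(Q) ≠ 0, Q⁻¹ = (1/det(Q)) * [[d, -b], [-c, a]].
det(Q) = (-13)*(-15) - (11)*(3) = 195 - 33 = 162.
Q⁻¹ = (1/162) * [[-15, -11], [-3, -13]].
Dividing each entry by 162 and reducing:
Q⁻¹ =
[    -5/54   -11/162 ]
[    -1/54   -13/162 ]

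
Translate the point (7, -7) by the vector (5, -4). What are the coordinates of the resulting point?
(12, -11)

Translation by (5, -4):
x' = 7 + 5 = 12
y' = -7 + -4 = -11
Homogeneous matrix: [[1, 0, 5], [0, 1, -4], [0, 0, 1]]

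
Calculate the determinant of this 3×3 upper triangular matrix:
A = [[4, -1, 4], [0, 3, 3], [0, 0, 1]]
12

The determinant of a triangular matrix is the product of its diagonal entries (the off-diagonal entries above the diagonal do not affect it).
det(A) = (4) * (3) * (1) = 12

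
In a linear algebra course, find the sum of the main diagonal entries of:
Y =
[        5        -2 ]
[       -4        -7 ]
tr(Y) = 5 - 7 = -2

The trace of a square matrix is the sum of its diagonal entries.
Diagonal entries of Y: Y[0][0] = 5, Y[1][1] = -7.
tr(Y) = 5 - 7 = -2.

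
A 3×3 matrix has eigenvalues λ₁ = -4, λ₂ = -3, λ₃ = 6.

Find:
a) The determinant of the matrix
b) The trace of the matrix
det = 72, trace = -1

Two standard eigenvalue identities:
- det(A) equals the product of the eigenvalues (counted with multiplicity).
- trace(A) equals the sum of the eigenvalues.
det(A) = (-4)*(-3)*(6) = 72.
trace(A) = -4 - 3 + 6 = -1.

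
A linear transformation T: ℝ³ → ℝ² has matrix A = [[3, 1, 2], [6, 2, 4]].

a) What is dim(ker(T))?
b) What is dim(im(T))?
dim(ker) = 2, dim(im) = 1

Observe that row 2 = 2 × row 1 (so the rows are linearly dependent).
Thus rank(A) = 1 (only one linearly independent row).
dim(im(T)) = rank(A) = 1.
By the rank-nullity theorem applied to T: ℝ³ → ℝ², rank(A) + nullity(A) = 3 (the domain dimension), so dim(ker(T)) = 3 - 1 = 2.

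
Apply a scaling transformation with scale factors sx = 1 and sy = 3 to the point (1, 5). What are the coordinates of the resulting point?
(1, 15)

Scaling matrix:
[[1, 0], [0, 3]]
Result: (1 × 1, 5 × 3) = (1, 15)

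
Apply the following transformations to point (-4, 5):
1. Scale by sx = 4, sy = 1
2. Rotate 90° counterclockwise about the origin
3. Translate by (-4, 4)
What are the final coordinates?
(-9, -12)

Step 1: Scale → (-16, 5)
Step 2: Rotate 90° → (-5, -16)
Step 3: Translate → (-9, -12)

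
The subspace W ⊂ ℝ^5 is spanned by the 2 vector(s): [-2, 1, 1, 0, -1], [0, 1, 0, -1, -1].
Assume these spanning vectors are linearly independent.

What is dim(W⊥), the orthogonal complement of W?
dim(W⊥) = 3

For any subspace W of ℝ^n, dim(W) + dim(W⊥) = n (the whole-space dimension).
Here the given 2 vectors are linearly independent, so dim(W) = 2.
Thus dim(W⊥) = n - dim(W) = 5 - 2 = 3.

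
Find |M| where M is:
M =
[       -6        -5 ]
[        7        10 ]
det(M) = -25

For a 2×2 matrix [[a, b], [c, d]], det = a*d - b*c.
det(M) = (-6)*(10) - (-5)*(7) = -60 + 35 = -25.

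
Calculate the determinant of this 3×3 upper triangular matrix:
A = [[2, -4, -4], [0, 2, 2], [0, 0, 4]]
16

The determinant of a triangular matrix is the product of its diagonal entries (the off-diagonal entries above the diagonal do not affect it).
det(A) = (2) * (2) * (4) = 16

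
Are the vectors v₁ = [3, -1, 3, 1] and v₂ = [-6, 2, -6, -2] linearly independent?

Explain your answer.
No, linearly dependent (v₂ = -2·v₁)

Check whether there is a scalar k with v₂ = k·v₁.
Comparing components, k = -2 satisfies -2·[3, -1, 3, 1] = [-6, 2, -6, -2].
Since v₂ is a scalar multiple of v₁, the two vectors are linearly dependent.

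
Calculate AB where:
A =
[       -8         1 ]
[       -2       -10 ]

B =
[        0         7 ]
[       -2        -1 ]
AB =
[       -2       -57 ]
[       20        -4 ]

Matrix multiplication: (AB)[i][j] = sum over k of A[i][k] * B[k][j].
  (AB)[0][0] = (-8)*(0) + (1)*(-2) = -2
  (AB)[0][1] = (-8)*(7) + (1)*(-1) = -57
  (AB)[1][0] = (-2)*(0) + (-10)*(-2) = 20
  (AB)[1][1] = (-2)*(7) + (-10)*(-1) = -4
AB =
[       -2       -57 ]
[       20        -4 ]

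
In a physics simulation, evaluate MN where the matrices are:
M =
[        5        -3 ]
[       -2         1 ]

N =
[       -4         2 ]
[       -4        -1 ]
MN =
[       -8        13 ]
[        4        -5 ]

Matrix multiplication: (MN)[i][j] = sum over k of M[i][k] * N[k][j].
  (MN)[0][0] = (5)*(-4) + (-3)*(-4) = -8
  (MN)[0][1] = (5)*(2) + (-3)*(-1) = 13
  (MN)[1][0] = (-2)*(-4) + (1)*(-4) = 4
  (MN)[1][1] = (-2)*(2) + (1)*(-1) = -5
MN =
[       -8        13 ]
[        4        -5 ]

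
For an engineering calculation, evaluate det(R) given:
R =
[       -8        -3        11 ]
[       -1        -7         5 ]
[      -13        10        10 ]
det(R) = 14

Expand along row 0 (cofactor expansion): det(R) = a*(e*i - f*h) - b*(d*i - f*g) + c*(d*h - e*g), where the 3×3 is [[a, b, c], [d, e, f], [g, h, i]].
Minor M_00 = (-7)*(10) - (5)*(10) = -70 - 50 = -120.
Minor M_01 = (-1)*(10) - (5)*(-13) = -10 + 65 = 55.
Minor M_02 = (-1)*(10) - (-7)*(-13) = -10 - 91 = -101.
det(R) = (-8)*(-120) - (-3)*(55) + (11)*(-101) = 960 + 165 - 1111 = 14.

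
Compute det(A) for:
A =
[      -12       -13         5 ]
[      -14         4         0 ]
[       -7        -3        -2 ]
det(A) = 810

Expand along row 0 (cofactor expansion): det(A) = a*(e*i - f*h) - b*(d*i - f*g) + c*(d*h - e*g), where the 3×3 is [[a, b, c], [d, e, f], [g, h, i]].
Minor M_00 = (4)*(-2) - (0)*(-3) = -8 - 0 = -8.
Minor M_01 = (-14)*(-2) - (0)*(-7) = 28 - 0 = 28.
Minor M_02 = (-14)*(-3) - (4)*(-7) = 42 + 28 = 70.
det(A) = (-12)*(-8) - (-13)*(28) + (5)*(70) = 96 + 364 + 350 = 810.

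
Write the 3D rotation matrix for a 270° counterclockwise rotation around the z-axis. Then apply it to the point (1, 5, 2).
R = [[0, 1, 0], [-1, 0, 0], [0, 0, 1]]; R·(1, 5, 2) = (5, -1, 2)

Rotation matrix for 270° around z-axis:
cos(270°) = 0, sin(270°) = -1
R = [[0, 1, 0], [-1, 0, 0], [0, 0, 1]]
Apply to (1, 5, 2): R·[1, 5, 2]ᵀ = (5, -1, 2)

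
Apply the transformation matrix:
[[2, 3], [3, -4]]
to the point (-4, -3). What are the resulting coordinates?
(-17, 0)

Matrix multiplication:
[[2, 3], [3, -4]] × [-4, -3]ᵀ
= [2×-4 + 3×-3, 3×-4 + -4×-3]ᵀ
= [-17.0000, 0.0000]ᵀ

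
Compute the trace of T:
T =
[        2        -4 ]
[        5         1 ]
tr(T) = 2 + 1 = 3

The trace of a square matrix is the sum of its diagonal entries.
Diagonal entries of T: T[0][0] = 2, T[1][1] = 1.
tr(T) = 2 + 1 = 3.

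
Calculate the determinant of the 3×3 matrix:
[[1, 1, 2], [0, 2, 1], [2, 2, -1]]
-10

Expansion along first row:
det = 1·det([[2,1],[2,-1]]) - 1·det([[0,1],[2,-1]]) + 2·det([[0,2],[2,2]])
    = 1·(2·-1 - 1·2) - 1·(0·-1 - 1·2) + 2·(0·2 - 2·2)
    = 1·-4 - 1·-2 + 2·-4
    = -4 + 2 + -8 = -10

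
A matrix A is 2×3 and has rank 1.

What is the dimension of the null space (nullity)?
2

The rank-nullity theorem for an m×n matrix states:
rank(A) + nullity(A) = n (the number of columns).
Here n = 3 and rank(A) = 1, so nullity(A) = 3 - 1 = 2.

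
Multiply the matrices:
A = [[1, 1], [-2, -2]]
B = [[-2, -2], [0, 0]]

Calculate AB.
[[-2, -2], [4, 4]]

Each entry (i,j) of AB = sum over k of A[i][k]*B[k][j].
(AB)[0][0] = (1)*(-2) + (1)*(0) = -2
(AB)[0][1] = (1)*(-2) + (1)*(0) = -2
(AB)[1][0] = (-2)*(-2) + (-2)*(0) = 4
(AB)[1][1] = (-2)*(-2) + (-2)*(0) = 4
AB = [[-2, -2], [4, 4]]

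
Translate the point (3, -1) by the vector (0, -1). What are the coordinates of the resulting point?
(3, -2)

Translation by (0, -1):
x' = 3 + 0 = 3
y' = -1 + -1 = -2
Homogeneous matrix: [[1, 0, 0], [0, 1, -1], [0, 0, 1]]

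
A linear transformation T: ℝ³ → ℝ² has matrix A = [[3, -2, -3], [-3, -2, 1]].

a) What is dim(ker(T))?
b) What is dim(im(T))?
dim(ker) = 1, dim(im) = 2

The two rows are not scalar multiples of one another (no single k satisfies row 2 = k × row 1), so they are linearly independent.
Thus rank(A) = 2.
dim(im(T)) = rank(A) = 2.
By the rank-nullity theorem applied to T: ℝ³ → ℝ², rank(A) + nullity(A) = 3 (the domain dimension), so dim(ker(T)) = 3 - 2 = 1.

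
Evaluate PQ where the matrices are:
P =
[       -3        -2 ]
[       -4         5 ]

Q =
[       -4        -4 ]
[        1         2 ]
PQ =
[       10         8 ]
[       21        26 ]

Matrix multiplication: (PQ)[i][j] = sum over k of P[i][k] * Q[k][j].
  (PQ)[0][0] = (-3)*(-4) + (-2)*(1) = 10
  (PQ)[0][1] = (-3)*(-4) + (-2)*(2) = 8
  (PQ)[1][0] = (-4)*(-4) + (5)*(1) = 21
  (PQ)[1][1] = (-4)*(-4) + (5)*(2) = 26
PQ =
[       10         8 ]
[       21        26 ]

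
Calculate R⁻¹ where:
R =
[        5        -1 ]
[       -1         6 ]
det(R) = 29
R⁻¹ =
[     6/29      1/29 ]
[     1/29      5/29 ]

For a 2×2 matrix R = [[a, b], [c, d]] with det(R) ≠ 0, R⁻¹ = (1/det(R)) * [[d, -b], [-c, a]].
det(R) = (5)*(6) - (-1)*(-1) = 30 - 1 = 29.
R⁻¹ = (1/29) * [[6, 1], [1, 5]].
Dividing each entry by 29 and reducing:
R⁻¹ =
[     6/29      1/29 ]
[     1/29      5/29 ]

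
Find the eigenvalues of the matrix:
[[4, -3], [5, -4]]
λ = -1 and λ = 1

Characteristic equation: det(A - λI) = 0
λ² - (trace)λ + (det) = 0
λ² - (0)λ + (-1) = 0
λ² - 0λ - 1 = 0
Solving: λ = -1, 1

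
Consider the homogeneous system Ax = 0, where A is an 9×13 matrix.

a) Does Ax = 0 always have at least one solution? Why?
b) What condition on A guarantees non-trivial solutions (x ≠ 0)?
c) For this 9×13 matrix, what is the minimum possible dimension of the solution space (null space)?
a) Yes, x = 0 is always a solution. b) When A has linearly dependent columns (rank < n). c) Minimum nullity = 4.

a) x = 0 satisfies A·0 = 0, so the zero vector is always a solution.
b) Non-trivial solutions exist iff the columns of A are linearly dependent, equivalently rank(A) < n (the number of columns).
c) By rank-nullity, rank(A) + nullity(A) = n = 13. Since A has only 9 rows, rank(A) ≤ 9, so nullity(A) ≥ 13 - 9 = 4.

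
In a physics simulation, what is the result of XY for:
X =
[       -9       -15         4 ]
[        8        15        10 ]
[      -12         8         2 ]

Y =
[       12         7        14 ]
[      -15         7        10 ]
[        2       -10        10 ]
XY =
[      125      -208      -236 ]
[     -109        61       362 ]
[     -260       -48       -68 ]

Matrix multiplication: (XY)[i][j] = sum over k of X[i][k] * Y[k][j].
  (XY)[0][0] = (-9)*(12) + (-15)*(-15) + (4)*(2) = 125
  (XY)[0][1] = (-9)*(7) + (-15)*(7) + (4)*(-10) = -208
  (XY)[0][2] = (-9)*(14) + (-15)*(10) + (4)*(10) = -236
  (XY)[1][0] = (8)*(12) + (15)*(-15) + (10)*(2) = -109
  (XY)[1][1] = (8)*(7) + (15)*(7) + (10)*(-10) = 61
  (XY)[1][2] = (8)*(14) + (15)*(10) + (10)*(10) = 362
  (XY)[2][0] = (-12)*(12) + (8)*(-15) + (2)*(2) = -260
  (XY)[2][1] = (-12)*(7) + (8)*(7) + (2)*(-10) = -48
  (XY)[2][2] = (-12)*(14) + (8)*(10) + (2)*(10) = -68
XY =
[      125      -208      -236 ]
[     -109        61       362 ]
[     -260       -48       -68 ]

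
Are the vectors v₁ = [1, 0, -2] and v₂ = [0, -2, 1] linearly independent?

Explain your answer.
Yes, linearly independent

Two vectors are linearly dependent iff one is a scalar multiple of the other.
No single scalar k satisfies v₂ = k·v₁ (the ratios of corresponding entries disagree), so v₁ and v₂ are linearly independent.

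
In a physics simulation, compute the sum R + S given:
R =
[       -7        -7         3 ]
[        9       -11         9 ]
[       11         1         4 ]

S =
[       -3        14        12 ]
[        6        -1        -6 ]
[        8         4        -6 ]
R + S =
[      -10         7        15 ]
[       15       -12         3 ]
[       19         5        -2 ]

Matrix addition is elementwise: (R+S)[i][j] = R[i][j] + S[i][j].
  (R+S)[0][0] = (-7) + (-3) = -10
  (R+S)[0][1] = (-7) + (14) = 7
  (R+S)[0][2] = (3) + (12) = 15
  (R+S)[1][0] = (9) + (6) = 15
  (R+S)[1][1] = (-11) + (-1) = -12
  (R+S)[1][2] = (9) + (-6) = 3
  (R+S)[2][0] = (11) + (8) = 19
  (R+S)[2][1] = (1) + (4) = 5
  (R+S)[2][2] = (4) + (-6) = -2
R + S =
[      -10         7        15 ]
[       15       -12         3 ]
[       19         5        -2 ]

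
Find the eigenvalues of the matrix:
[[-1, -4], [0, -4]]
λ = -4 and λ = -1

Characteristic equation: det(A - λI) = 0
λ² - (trace)λ + (det) = 0
λ² - (-5)λ + (4) = 0
λ² + 5λ + 4 = 0
Solving: λ = -4, -1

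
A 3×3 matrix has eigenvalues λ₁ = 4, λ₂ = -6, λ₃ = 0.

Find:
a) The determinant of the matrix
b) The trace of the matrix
det = 0, trace = -2

Two standard eigenvalue identities:
- det(A) equals the product of the eigenvalues (counted with multiplicity).
- trace(A) equals the sum of the eigenvalues.
det(A) = (4)*(-6)*(0) = 0.
trace(A) = 4 - 6 + 0 = -2.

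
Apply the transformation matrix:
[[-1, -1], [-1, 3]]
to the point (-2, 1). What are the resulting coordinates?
(1, 5)

Matrix multiplication:
[[-1, -1], [-1, 3]] × [-2, 1]ᵀ
= [-1×-2 + -1×1, -1×-2 + 3×1]ᵀ
= [1.0000, 5.0000]ᵀ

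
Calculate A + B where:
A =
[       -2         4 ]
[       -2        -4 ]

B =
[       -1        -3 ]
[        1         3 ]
A + B =
[       -3         1 ]
[       -1        -1 ]

Matrix addition is elementwise: (A+B)[i][j] = A[i][j] + B[i][j].
  (A+B)[0][0] = (-2) + (-1) = -3
  (A+B)[0][1] = (4) + (-3) = 1
  (A+B)[1][0] = (-2) + (1) = -1
  (A+B)[1][1] = (-4) + (3) = -1
A + B =
[       -3         1 ]
[       -1        -1 ]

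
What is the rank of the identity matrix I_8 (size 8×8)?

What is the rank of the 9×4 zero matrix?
rank(I_8) = 8, rank(0) = 0

The identity I_8 has 8 columns that are the standard basis vectors e_1, …, e_8. These are linearly independent, so all 8 columns are pivots and rank(I_8) = 8.
The 9×4 zero matrix has every entry zero, so every row is the zero row and there are no pivots; rank(0) = 0.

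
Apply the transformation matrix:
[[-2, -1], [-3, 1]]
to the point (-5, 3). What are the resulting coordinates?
(7, 18)

Matrix multiplication:
[[-2, -1], [-3, 1]] × [-5, 3]ᵀ
= [-2×-5 + -1×3, -3×-5 + 1×3]ᵀ
= [7.0000, 18.0000]ᵀ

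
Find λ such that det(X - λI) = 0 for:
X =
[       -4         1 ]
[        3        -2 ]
λ = -5, -1

Solve det(X - λI) = 0. For a 2×2 matrix the characteristic equation is λ² - (trace)λ + det = 0.
trace(X) = a + d = -4 - 2 = -6.
det(X) = a*d - b*c = (-4)*(-2) - (1)*(3) = 8 - 3 = 5.
Characteristic equation: λ² - (-6)λ + (5) = 0.
Discriminant = (-6)² - 4*(5) = 36 - 20 = 16.
λ = (-6 ± √16) / 2 = (-6 ± 4) / 2 = -5, -1.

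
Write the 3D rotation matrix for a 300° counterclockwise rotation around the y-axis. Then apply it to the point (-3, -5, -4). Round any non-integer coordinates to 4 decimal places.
R = [[1/2, 0, -√3/2], [0, 1, 0], [√3/2, 0, 1/2]]; R·(-3, -5, -4) = (1.9641, -5.0000, -4.5981)

Rotation matrix for 300° around y-axis:
cos(300°) = 1/2, sin(300°) = -√3/2
R = [[1/2, 0, -√3/2], [0, 1, 0], [√3/2, 0, 1/2]]
Apply to (-3, -5, -4): R·[-3, -5, -4]ᵀ = (1.9641, -5.0000, -4.5981)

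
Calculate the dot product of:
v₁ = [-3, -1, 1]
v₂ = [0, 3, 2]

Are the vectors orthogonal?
-1, No

The dot product is the sum of products of corresponding components.
v₁·v₂ = (-3)*(0) + (-1)*(3) + (1)*(2) = 0 - 3 + 2 = -1.
Two vectors are orthogonal iff their dot product is 0; here the dot product is -1, so the vectors are not orthogonal.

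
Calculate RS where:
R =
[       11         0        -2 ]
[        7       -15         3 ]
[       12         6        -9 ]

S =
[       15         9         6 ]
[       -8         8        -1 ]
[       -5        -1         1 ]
RS =
[      175       101        64 ]
[      210       -60        60 ]
[      177       165        57 ]

Matrix multiplication: (RS)[i][j] = sum over k of R[i][k] * S[k][j].
  (RS)[0][0] = (11)*(15) + (0)*(-8) + (-2)*(-5) = 175
  (RS)[0][1] = (11)*(9) + (0)*(8) + (-2)*(-1) = 101
  (RS)[0][2] = (11)*(6) + (0)*(-1) + (-2)*(1) = 64
  (RS)[1][0] = (7)*(15) + (-15)*(-8) + (3)*(-5) = 210
  (RS)[1][1] = (7)*(9) + (-15)*(8) + (3)*(-1) = -60
  (RS)[1][2] = (7)*(6) + (-15)*(-1) + (3)*(1) = 60
  (RS)[2][0] = (12)*(15) + (6)*(-8) + (-9)*(-5) = 177
  (RS)[2][1] = (12)*(9) + (6)*(8) + (-9)*(-1) = 165
  (RS)[2][2] = (12)*(6) + (6)*(-1) + (-9)*(1) = 57
RS =
[      175       101        64 ]
[      210       -60        60 ]
[      177       165        57 ]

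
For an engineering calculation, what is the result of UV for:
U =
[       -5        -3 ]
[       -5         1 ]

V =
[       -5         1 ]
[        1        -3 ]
UV =
[       22         4 ]
[       26        -8 ]

Matrix multiplication: (UV)[i][j] = sum over k of U[i][k] * V[k][j].
  (UV)[0][0] = (-5)*(-5) + (-3)*(1) = 22
  (UV)[0][1] = (-5)*(1) + (-3)*(-3) = 4
  (UV)[1][0] = (-5)*(-5) + (1)*(1) = 26
  (UV)[1][1] = (-5)*(1) + (1)*(-3) = -8
UV =
[       22         4 ]
[       26        -8 ]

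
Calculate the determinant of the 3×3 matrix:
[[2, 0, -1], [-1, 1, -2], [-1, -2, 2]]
-7

Expansion along first row:
det = 2·det([[1,-2],[-2,2]]) - 0·det([[-1,-2],[-1,2]]) + -1·det([[-1,1],[-1,-2]])
    = 2·(1·2 - -2·-2) - 0·(-1·2 - -2·-1) + -1·(-1·-2 - 1·-1)
    = 2·-2 - 0·-4 + -1·3
    = -4 + 0 + -3 = -7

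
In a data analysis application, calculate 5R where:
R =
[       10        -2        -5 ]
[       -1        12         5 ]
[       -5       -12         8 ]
5R =
[       50       -10       -25 ]
[       -5        60        25 ]
[      -25       -60        40 ]

Scalar multiplication is elementwise: (5R)[i][j] = 5 * R[i][j].
  (5R)[0][0] = 5 * (10) = 50
  (5R)[0][1] = 5 * (-2) = -10
  (5R)[0][2] = 5 * (-5) = -25
  (5R)[1][0] = 5 * (-1) = -5
  (5R)[1][1] = 5 * (12) = 60
  (5R)[1][2] = 5 * (5) = 25
  (5R)[2][0] = 5 * (-5) = -25
  (5R)[2][1] = 5 * (-12) = -60
  (5R)[2][2] = 5 * (8) = 40
5R =
[       50       -10       -25 ]
[       -5        60        25 ]
[      -25       -60        40 ]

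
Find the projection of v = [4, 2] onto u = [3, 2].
[48/13, 32/13]

The projection of v onto u is proj_u(v) = ((v·u) / (u·u)) · u.
v·u = (4)*(3) + (2)*(2) = 16.
u·u = (3)*(3) + (2)*(2) = 13.
coefficient = 16 / 13 = 16/13.
proj_u(v) = 16/13 · [3, 2] = [48/13, 32/13].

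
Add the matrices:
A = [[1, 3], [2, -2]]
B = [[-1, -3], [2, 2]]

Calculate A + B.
[[0, 0], [4, 0]]

Add corresponding elements:
(1)+(-1)=0
(3)+(-3)=0
(2)+(2)=4
(-2)+(2)=0
A + B = [[0, 0], [4, 0]]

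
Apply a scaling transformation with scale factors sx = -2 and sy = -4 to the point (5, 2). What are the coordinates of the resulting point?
(-10, -8)

Scaling matrix:
[[-2, 0], [0, -4]]
Result: (5 × -2, 2 × -4) = (-10, -8)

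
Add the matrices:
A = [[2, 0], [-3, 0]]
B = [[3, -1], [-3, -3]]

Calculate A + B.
[[5, -1], [-6, -3]]

Add corresponding elements:
(2)+(3)=5
(0)+(-1)=-1
(-3)+(-3)=-6
(0)+(-3)=-3
A + B = [[5, -1], [-6, -3]]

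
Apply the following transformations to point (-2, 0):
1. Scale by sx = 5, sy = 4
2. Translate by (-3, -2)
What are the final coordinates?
(-13, -2)

Step 1: Scale (-2, 0) by (sx, sy) = (5, 4) → (-10, 0)
Step 2: Translate by (-3, -2) → (-13, -2)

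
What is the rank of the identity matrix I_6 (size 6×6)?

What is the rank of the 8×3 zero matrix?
rank(I_6) = 6, rank(0) = 0

The identity I_6 has 6 columns that are the standard basis vectors e_1, …, e_6. These are linearly independent, so all 6 columns are pivots and rank(I_6) = 6.
The 8×3 zero matrix has every entry zero, so every row is the zero row and there are no pivots; rank(0) = 0.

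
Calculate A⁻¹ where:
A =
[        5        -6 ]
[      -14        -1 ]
det(A) = -89
A⁻¹ =
[     1/89     -6/89 ]
[   -14/89     -5/89 ]

For a 2×2 matrix A = [[a, b], [c, d]] with det(A) ≠ 0, A⁻¹ = (1/det(A)) * [[d, -b], [-c, a]].
det(A) = (5)*(-1) - (-6)*(-14) = -5 - 84 = -89.
A⁻¹ = (1/-89) * [[-1, 6], [14, 5]].
Dividing each entry by -89 and reducing:
A⁻¹ =
[     1/89     -6/89 ]
[   -14/89     -5/89 ]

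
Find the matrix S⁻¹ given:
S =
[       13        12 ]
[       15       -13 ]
det(S) = -349
S⁻¹ =
[   13/349    12/349 ]
[   15/349   -13/349 ]

For a 2×2 matrix S = [[a, b], [c, d]] with det(S) ≠ 0, S⁻¹ = (1/det(S)) * [[d, -b], [-c, a]].
det(S) = (13)*(-13) - (12)*(15) = -169 - 180 = -349.
S⁻¹ = (1/-349) * [[-13, -12], [-15, 13]].
Dividing each entry by -349 and reducing:
S⁻¹ =
[   13/349    12/349 ]
[   15/349   -13/349 ]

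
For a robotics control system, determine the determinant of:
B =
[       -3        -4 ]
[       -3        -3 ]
det(B) = -3

For a 2×2 matrix [[a, b], [c, d]], det = a*d - b*c.
det(B) = (-3)*(-3) - (-4)*(-3) = 9 - 12 = -3.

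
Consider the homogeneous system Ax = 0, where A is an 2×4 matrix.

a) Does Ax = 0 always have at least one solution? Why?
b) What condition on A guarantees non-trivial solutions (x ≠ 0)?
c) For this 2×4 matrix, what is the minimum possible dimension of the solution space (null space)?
a) Yes, x = 0 is always a solution. b) When A has linearly dependent columns (rank < n). c) Minimum nullity = 2.

a) x = 0 satisfies A·0 = 0, so the zero vector is always a solution.
b) Non-trivial solutions exist iff the columns of A are linearly dependent, equivalently rank(A) < n (the number of columns).
c) By rank-nullity, rank(A) + nullity(A) = n = 4. Since A has only 2 rows, rank(A) ≤ 2, so nullity(A) ≥ 4 - 2 = 2.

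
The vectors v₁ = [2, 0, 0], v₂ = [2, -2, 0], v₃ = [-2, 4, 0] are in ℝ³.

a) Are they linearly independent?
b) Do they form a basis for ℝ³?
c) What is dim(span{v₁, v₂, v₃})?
Not independent, not a basis, dim(span) = 2

Check whether v₃ can be written as a linear combination of v₁ and v₂.
v₃ = (1)·v₁ + (-2)·v₂ = [-2, 4, 0], so the three vectors are linearly dependent.
Thus they do not form a basis for ℝ³, and dim(span{v₁, v₂, v₃}) = 2 (spanned by v₁ and v₂).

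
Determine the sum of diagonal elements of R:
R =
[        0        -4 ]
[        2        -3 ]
tr(R) = 0 - 3 = -3

The trace of a square matrix is the sum of its diagonal entries.
Diagonal entries of R: R[0][0] = 0, R[1][1] = -3.
tr(R) = 0 - 3 = -3.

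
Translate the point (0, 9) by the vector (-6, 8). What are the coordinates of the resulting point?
(-6, 17)

Translation by (-6, 8):
x' = 0 + -6 = -6
y' = 9 + 8 = 17
Homogeneous matrix: [[1, 0, -6], [0, 1, 8], [0, 0, 1]]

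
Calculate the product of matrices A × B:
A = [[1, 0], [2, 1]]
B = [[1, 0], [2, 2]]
[[1, 0], [4, 2]]

Matrix multiplication:
C[0][0] = 1×1 + 0×2 = 1
C[0][1] = 1×0 + 0×2 = 0
C[1][0] = 2×1 + 1×2 = 4
C[1][1] = 2×0 + 1×2 = 2
Result: [[1, 0], [4, 2]]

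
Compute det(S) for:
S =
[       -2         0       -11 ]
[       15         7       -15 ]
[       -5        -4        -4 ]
det(S) = 451

Expand along row 0 (cofactor expansion): det(S) = a*(e*i - f*h) - b*(d*i - f*g) + c*(d*h - e*g), where the 3×3 is [[a, b, c], [d, e, f], [g, h, i]].
Minor M_00 = (7)*(-4) - (-15)*(-4) = -28 - 60 = -88.
Minor M_01 = (15)*(-4) - (-15)*(-5) = -60 - 75 = -135.
Minor M_02 = (15)*(-4) - (7)*(-5) = -60 + 35 = -25.
det(S) = (-2)*(-88) - (0)*(-135) + (-11)*(-25) = 176 + 0 + 275 = 451.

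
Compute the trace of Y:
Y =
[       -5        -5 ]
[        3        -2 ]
tr(Y) = -5 - 2 = -7

The trace of a square matrix is the sum of its diagonal entries.
Diagonal entries of Y: Y[0][0] = -5, Y[1][1] = -2.
tr(Y) = -5 - 2 = -7.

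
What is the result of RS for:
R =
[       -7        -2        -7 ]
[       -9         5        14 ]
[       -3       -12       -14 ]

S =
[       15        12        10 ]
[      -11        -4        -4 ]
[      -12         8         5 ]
RS =
[        1      -132       -97 ]
[     -358       -16       -40 ]
[      255      -100       -52 ]

Matrix multiplication: (RS)[i][j] = sum over k of R[i][k] * S[k][j].
  (RS)[0][0] = (-7)*(15) + (-2)*(-11) + (-7)*(-12) = 1
  (RS)[0][1] = (-7)*(12) + (-2)*(-4) + (-7)*(8) = -132
  (RS)[0][2] = (-7)*(10) + (-2)*(-4) + (-7)*(5) = -97
  (RS)[1][0] = (-9)*(15) + (5)*(-11) + (14)*(-12) = -358
  (RS)[1][1] = (-9)*(12) + (5)*(-4) + (14)*(8) = -16
  (RS)[1][2] = (-9)*(10) + (5)*(-4) + (14)*(5) = -40
  (RS)[2][0] = (-3)*(15) + (-12)*(-11) + (-14)*(-12) = 255
  (RS)[2][1] = (-3)*(12) + (-12)*(-4) + (-14)*(8) = -100
  (RS)[2][2] = (-3)*(10) + (-12)*(-4) + (-14)*(5) = -52
RS =
[        1      -132       -97 ]
[     -358       -16       -40 ]
[      255      -100       -52 ]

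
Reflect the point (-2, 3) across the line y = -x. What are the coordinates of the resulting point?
(-3, 2)

Reflection across line y = -x: (-2, 3) → (-3, 2)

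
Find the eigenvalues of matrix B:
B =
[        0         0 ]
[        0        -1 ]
λ = -1, 0

Solve det(B - λI) = 0. For a 2×2 matrix the characteristic equation is λ² - (trace)λ + det = 0.
trace(B) = a + d = 0 - 1 = -1.
det(B) = a*d - b*c = (0)*(-1) - (0)*(0) = 0 - 0 = 0.
Characteristic equation: λ² - (-1)λ + (0) = 0.
Discriminant = (-1)² - 4*(0) = 1 - 0 = 1.
λ = (-1 ± √1) / 2 = (-1 ± 1) / 2 = -1, 0.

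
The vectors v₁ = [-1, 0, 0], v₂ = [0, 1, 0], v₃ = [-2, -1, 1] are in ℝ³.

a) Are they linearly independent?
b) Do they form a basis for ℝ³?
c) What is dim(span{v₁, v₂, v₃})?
Yes independent, yes basis, dim = 3

Stack v₁, v₂, v₃ as rows of a 3×3 matrix.
[[-1, 0, 0]; [0, 1, 0]; [-2, -1, 1]] is already lower triangular with nonzero diagonal entries (-1, 1, 1), so its determinant is the product of the diagonal entries, det = (-1)·(1)·(1) = -1 ≠ 0, and the rows are linearly independent.
Three linearly independent vectors in ℝ³ form a basis for ℝ³, so dim(span{v₁,v₂,v₃}) = 3.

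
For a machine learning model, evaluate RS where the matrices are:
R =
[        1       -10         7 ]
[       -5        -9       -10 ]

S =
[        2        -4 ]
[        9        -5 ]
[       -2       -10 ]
RS =
[     -102       -24 ]
[      -71       165 ]

Matrix multiplication: (RS)[i][j] = sum over k of R[i][k] * S[k][j].
  (RS)[0][0] = (1)*(2) + (-10)*(9) + (7)*(-2) = -102
  (RS)[0][1] = (1)*(-4) + (-10)*(-5) + (7)*(-10) = -24
  (RS)[1][0] = (-5)*(2) + (-9)*(9) + (-10)*(-2) = -71
  (RS)[1][1] = (-5)*(-4) + (-9)*(-5) + (-10)*(-10) = 165
RS =
[     -102       -24 ]
[      -71       165 ]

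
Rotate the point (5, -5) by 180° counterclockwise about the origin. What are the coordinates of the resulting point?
(-5, 5)

Rotation matrix R(θ) = [[cos θ, -sin θ], [sin θ, cos θ]]; for θ = 180°:
R = [[-1, 0], [0, -1]]
Result: R × [5, -5]ᵀ = [-1·5 + (0)·-5, 0·5 + (-1)·-5]ᵀ = (-5, 5)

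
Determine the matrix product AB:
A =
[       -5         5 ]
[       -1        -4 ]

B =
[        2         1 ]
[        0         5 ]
AB =
[      -10        20 ]
[       -2       -21 ]

Matrix multiplication: (AB)[i][j] = sum over k of A[i][k] * B[k][j].
  (AB)[0][0] = (-5)*(2) + (5)*(0) = -10
  (AB)[0][1] = (-5)*(1) + (5)*(5) = 20
  (AB)[1][0] = (-1)*(2) + (-4)*(0) = -2
  (AB)[1][1] = (-1)*(1) + (-4)*(5) = -21
AB =
[      -10        20 ]
[       -2       -21 ]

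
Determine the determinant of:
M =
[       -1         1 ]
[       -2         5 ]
det(M) = -3

For a 2×2 matrix [[a, b], [c, d]], det = a*d - b*c.
det(M) = (-1)*(5) - (1)*(-2) = -5 + 2 = -3.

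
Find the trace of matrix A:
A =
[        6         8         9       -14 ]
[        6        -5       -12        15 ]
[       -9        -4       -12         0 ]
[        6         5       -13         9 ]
tr(A) = 6 - 5 - 12 + 9 = -2

The trace of a square matrix is the sum of its diagonal entries.
Diagonal entries of A: A[0][0] = 6, A[1][1] = -5, A[2][2] = -12, A[3][3] = 9.
tr(A) = 6 - 5 - 12 + 9 = -2.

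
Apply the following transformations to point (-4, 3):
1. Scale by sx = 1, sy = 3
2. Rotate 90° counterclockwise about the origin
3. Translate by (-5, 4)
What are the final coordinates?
(-14, 0)

Step 1: Scale → (-4, 9)
Step 2: Rotate 90° → (-9, -4)
Step 3: Translate → (-14, 0)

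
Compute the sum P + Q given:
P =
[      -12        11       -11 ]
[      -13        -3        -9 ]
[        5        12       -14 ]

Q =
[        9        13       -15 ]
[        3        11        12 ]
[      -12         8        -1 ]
P + Q =
[       -3        24       -26 ]
[      -10         8         3 ]
[       -7        20       -15 ]

Matrix addition is elementwise: (P+Q)[i][j] = P[i][j] + Q[i][j].
  (P+Q)[0][0] = (-12) + (9) = -3
  (P+Q)[0][1] = (11) + (13) = 24
  (P+Q)[0][2] = (-11) + (-15) = -26
  (P+Q)[1][0] = (-13) + (3) = -10
  (P+Q)[1][1] = (-3) + (11) = 8
  (P+Q)[1][2] = (-9) + (12) = 3
  (P+Q)[2][0] = (5) + (-12) = -7
  (P+Q)[2][1] = (12) + (8) = 20
  (P+Q)[2][2] = (-14) + (-1) = -15
P + Q =
[       -3        24       -26 ]
[      -10         8         3 ]
[       -7        20       -15 ]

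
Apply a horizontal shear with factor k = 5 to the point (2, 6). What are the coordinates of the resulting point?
(32, 6)

Shear matrix for horizontal shear with factor k = 5:
[[1, 5], [0, 1]]
Result: (2, 6) → (32, 6)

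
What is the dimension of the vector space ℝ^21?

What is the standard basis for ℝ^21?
Dimension = 21; standard basis = {e_1, e_2, e_3, …, e_21}

ℝ^21 is the space of 21-tuples of real numbers; its dimension is 21.
The standard basis consists of 21 vectors: e_1, e_2, e_3, …, e_21, where e_i is the vector with 1 in position i and 0 elsewhere.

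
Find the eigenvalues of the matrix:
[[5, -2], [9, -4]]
λ = -1 and λ = 2

Characteristic equation: det(A - λI) = 0
λ² - (trace)λ + (det) = 0
λ² - (1)λ + (-2) = 0
λ² - 1λ - 2 = 0
Solving: λ = -1, 2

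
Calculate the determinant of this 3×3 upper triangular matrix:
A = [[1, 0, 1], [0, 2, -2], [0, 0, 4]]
8

The determinant of a triangular matrix is the product of its diagonal entries (the off-diagonal entries above the diagonal do not affect it).
det(A) = (1) * (2) * (4) = 8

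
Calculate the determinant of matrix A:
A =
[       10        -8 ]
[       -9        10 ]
det(A) = 28

For a 2×2 matrix [[a, b], [c, d]], det = a*d - b*c.
det(A) = (10)*(10) - (-8)*(-9) = 100 - 72 = 28.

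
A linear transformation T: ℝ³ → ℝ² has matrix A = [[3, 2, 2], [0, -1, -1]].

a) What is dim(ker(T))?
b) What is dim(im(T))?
dim(ker) = 1, dim(im) = 2

The two rows are not scalar multiples of one another (no single k satisfies row 2 = k × row 1), so they are linearly independent.
Thus rank(A) = 2.
dim(im(T)) = rank(A) = 2.
By the rank-nullity theorem applied to T: ℝ³ → ℝ², rank(A) + nullity(A) = 3 (the domain dimension), so dim(ker(T)) = 3 - 2 = 1.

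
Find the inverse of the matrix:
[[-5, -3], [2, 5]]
[[-5/19, -3/19], [2/19, 5/19]]

For [[a,b],[c,d]], inverse = (1/det)·[[d,-b],[-c,a]]
det = -5·5 - -3·2 = -19
Inverse = (1/-19)·[[5, 3], [-2, -5]]
        = [[-5/19, -3/19], [2/19, 5/19]]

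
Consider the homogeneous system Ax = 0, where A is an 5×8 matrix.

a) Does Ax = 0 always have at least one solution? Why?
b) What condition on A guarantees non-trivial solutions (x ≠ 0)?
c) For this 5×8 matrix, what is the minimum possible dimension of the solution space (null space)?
a) Yes, x = 0 is always a solution. b) When A has linearly dependent columns (rank < n). c) Minimum nullity = 3.

a) x = 0 satisfies A·0 = 0, so the zero vector is always a solution.
b) Non-trivial solutions exist iff the columns of A are linearly dependent, equivalently rank(A) < n (the number of columns).
c) By rank-nullity, rank(A) + nullity(A) = n = 8. Since A has only 5 rows, rank(A) ≤ 5, so nullity(A) ≥ 8 - 5 = 3.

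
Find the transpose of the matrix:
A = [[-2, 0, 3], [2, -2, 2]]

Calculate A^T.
[[-2, 2], [0, -2], [3, 2]]

The transpose sends entry (i,j) to (j,i); rows become columns.
Row 0 of A: [-2, 0, 3] -> column 0 of A^T.
Row 1 of A: [2, -2, 2] -> column 1 of A^T.
A^T = [[-2, 2], [0, -2], [3, 2]]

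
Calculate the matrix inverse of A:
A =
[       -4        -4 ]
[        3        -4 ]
det(A) = 28
A⁻¹ =
[     -1/7       1/7 ]
[    -3/28      -1/7 ]

For a 2×2 matrix A = [[a, b], [c, d]] with det(A) ≠ 0, A⁻¹ = (1/det(A)) * [[d, -b], [-c, a]].
det(A) = (-4)*(-4) - (-4)*(3) = 16 + 12 = 28.
A⁻¹ = (1/28) * [[-4, 4], [-3, -4]].
Dividing each entry by 28 and reducing:
A⁻¹ =
[     -1/7       1/7 ]
[    -3/28      -1/7 ]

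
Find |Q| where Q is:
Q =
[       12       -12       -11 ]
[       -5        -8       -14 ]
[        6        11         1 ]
det(Q) = 2777

Expand along row 0 (cofactor expansion): det(Q) = a*(e*i - f*h) - b*(d*i - f*g) + c*(d*h - e*g), where the 3×3 is [[a, b, c], [d, e, f], [g, h, i]].
Minor M_00 = (-8)*(1) - (-14)*(11) = -8 + 154 = 146.
Minor M_01 = (-5)*(1) - (-14)*(6) = -5 + 84 = 79.
Minor M_02 = (-5)*(11) - (-8)*(6) = -55 + 48 = -7.
det(Q) = (12)*(146) - (-12)*(79) + (-11)*(-7) = 1752 + 948 + 77 = 2777.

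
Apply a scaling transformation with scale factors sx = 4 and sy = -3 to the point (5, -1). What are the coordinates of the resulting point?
(20, 3)

Scaling matrix:
[[4, 0], [0, -3]]
Result: (5 × 4, -1 × -3) = (20, 3)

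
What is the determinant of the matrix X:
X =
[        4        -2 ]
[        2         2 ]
det(X) = 12

For a 2×2 matrix [[a, b], [c, d]], det = a*d - b*c.
det(X) = (4)*(2) - (-2)*(2) = 8 + 4 = 12.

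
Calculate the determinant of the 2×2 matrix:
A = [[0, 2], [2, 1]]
-4

For A = [[a, b], [c, d]], det(A) = a*d - b*c.
det(A) = (0)*(1) - (2)*(2) = 0 - 4 = -4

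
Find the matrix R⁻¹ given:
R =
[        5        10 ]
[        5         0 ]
det(R) = -50
R⁻¹ =
[        0       1/5 ]
[     1/10     -1/10 ]

For a 2×2 matrix R = [[a, b], [c, d]] with det(R) ≠ 0, R⁻¹ = (1/det(R)) * [[d, -b], [-c, a]].
det(R) = (5)*(0) - (10)*(5) = 0 - 50 = -50.
R⁻¹ = (1/-50) * [[0, -10], [-5, 5]].
Dividing each entry by -50 and reducing:
R⁻¹ =
[        0       1/5 ]
[     1/10     -1/10 ]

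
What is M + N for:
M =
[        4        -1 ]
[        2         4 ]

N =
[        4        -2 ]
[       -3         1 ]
M + N =
[        8        -3 ]
[       -1         5 ]

Matrix addition is elementwise: (M+N)[i][j] = M[i][j] + N[i][j].
  (M+N)[0][0] = (4) + (4) = 8
  (M+N)[0][1] = (-1) + (-2) = -3
  (M+N)[1][0] = (2) + (-3) = -1
  (M+N)[1][1] = (4) + (1) = 5
M + N =
[        8        -3 ]
[       -1         5 ]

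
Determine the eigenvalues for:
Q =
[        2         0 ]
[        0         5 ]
λ = 2, 5

Solve det(Q - λI) = 0. For a 2×2 matrix the characteristic equation is λ² - (trace)λ + det = 0.
trace(Q) = a + d = 2 + 5 = 7.
det(Q) = a*d - b*c = (2)*(5) - (0)*(0) = 10 - 0 = 10.
Characteristic equation: λ² - (7)λ + (10) = 0.
Discriminant = (7)² - 4*(10) = 49 - 40 = 9.
λ = (7 ± √9) / 2 = (7 ± 3) / 2 = 2, 5.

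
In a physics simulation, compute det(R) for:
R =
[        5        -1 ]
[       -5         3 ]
det(R) = 10

For a 2×2 matrix [[a, b], [c, d]], det = a*d - b*c.
det(R) = (5)*(3) - (-1)*(-5) = 15 - 5 = 10.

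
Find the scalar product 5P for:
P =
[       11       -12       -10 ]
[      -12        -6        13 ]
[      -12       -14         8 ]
5P =
[       55       -60       -50 ]
[      -60       -30        65 ]
[      -60       -70        40 ]

Scalar multiplication is elementwise: (5P)[i][j] = 5 * P[i][j].
  (5P)[0][0] = 5 * (11) = 55
  (5P)[0][1] = 5 * (-12) = -60
  (5P)[0][2] = 5 * (-10) = -50
  (5P)[1][0] = 5 * (-12) = -60
  (5P)[1][1] = 5 * (-6) = -30
  (5P)[1][2] = 5 * (13) = 65
  (5P)[2][0] = 5 * (-12) = -60
  (5P)[2][1] = 5 * (-14) = -70
  (5P)[2][2] = 5 * (8) = 40
5P =
[       55       -60       -50 ]
[      -60       -30        65 ]
[      -60       -70        40 ]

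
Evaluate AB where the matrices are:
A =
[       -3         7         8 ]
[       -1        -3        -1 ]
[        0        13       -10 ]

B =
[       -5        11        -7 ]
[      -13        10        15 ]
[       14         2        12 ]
AB =
[       36        53       222 ]
[       30       -43       -50 ]
[     -309       110        75 ]

Matrix multiplication: (AB)[i][j] = sum over k of A[i][k] * B[k][j].
  (AB)[0][0] = (-3)*(-5) + (7)*(-13) + (8)*(14) = 36
  (AB)[0][1] = (-3)*(11) + (7)*(10) + (8)*(2) = 53
  (AB)[0][2] = (-3)*(-7) + (7)*(15) + (8)*(12) = 222
  (AB)[1][0] = (-1)*(-5) + (-3)*(-13) + (-1)*(14) = 30
  (AB)[1][1] = (-1)*(11) + (-3)*(10) + (-1)*(2) = -43
  (AB)[1][2] = (-1)*(-7) + (-3)*(15) + (-1)*(12) = -50
  (AB)[2][0] = (0)*(-5) + (13)*(-13) + (-10)*(14) = -309
  (AB)[2][1] = (0)*(11) + (13)*(10) + (-10)*(2) = 110
  (AB)[2][2] = (0)*(-7) + (13)*(15) + (-10)*(12) = 75
AB =
[       36        53       222 ]
[       30       -43       -50 ]
[     -309       110        75 ]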